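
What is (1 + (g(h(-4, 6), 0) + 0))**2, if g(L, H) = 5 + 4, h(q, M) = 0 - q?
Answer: 100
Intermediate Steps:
h(q, M) = -q
g(L, H) = 9
(1 + (g(h(-4, 6), 0) + 0))**2 = (1 + (9 + 0))**2 = (1 + 9)**2 = 10**2 = 100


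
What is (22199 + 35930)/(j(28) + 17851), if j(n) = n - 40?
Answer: 58129/17839 ≈ 3.2585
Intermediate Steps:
j(n) = -40 + n
(22199 + 35930)/(j(28) + 17851) = (22199 + 35930)/((-40 + 28) + 17851) = 58129/(-12 + 17851) = 58129/17839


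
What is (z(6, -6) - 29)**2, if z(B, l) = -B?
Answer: 1225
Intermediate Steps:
(z(6, -6) - 29)**2 = (-1*6 - 29)**2 = (-6 - 29)**2 = (-35)**2 = 1225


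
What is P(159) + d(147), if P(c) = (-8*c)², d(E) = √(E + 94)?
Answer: 1617984 + √241 ≈ 1.6180e+6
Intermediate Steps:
d(E) = √(94 + E)
P(c) = 64*c²
P(159) + d(147) = 64*159² + √(94 + 147) = 64*25281 + √241 = 1617984 + √241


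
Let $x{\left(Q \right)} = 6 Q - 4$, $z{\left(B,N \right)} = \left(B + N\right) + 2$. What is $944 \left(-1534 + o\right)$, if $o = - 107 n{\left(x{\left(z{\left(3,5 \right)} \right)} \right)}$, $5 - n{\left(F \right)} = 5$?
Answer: $-1448096$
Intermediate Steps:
$z{\left(B,N \right)} = 2 + B + N$
$x{\left(Q \right)} = -4 + 6 Q$
$n{\left(F \right)} = 0$ ($n{\left(F \right)} = 5 - 5 = 0$)
$o = 0$ ($o = \left(-107\right) 0 = 0$)
$944 \left(-1534 + o\right) = 944 \left(-1534 + 0\right) = 944 \left(-1534\right) = -1448096$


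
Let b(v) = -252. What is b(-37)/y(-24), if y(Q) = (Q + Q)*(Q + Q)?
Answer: -7/64 ≈ -0.10938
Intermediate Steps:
y(Q) = 4*Q² (y(Q) = (2*Q)*(2*Q) = 4*Q²)
b(-37)/y(-24) = -252/(4*(-24)²) = -252/(4*576) = -252/2304 = -252*1/2304 = -7/64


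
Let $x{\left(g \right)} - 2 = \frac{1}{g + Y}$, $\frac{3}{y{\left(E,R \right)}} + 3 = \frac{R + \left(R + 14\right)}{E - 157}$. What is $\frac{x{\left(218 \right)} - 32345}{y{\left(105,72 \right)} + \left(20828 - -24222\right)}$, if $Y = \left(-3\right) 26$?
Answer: $- \frac{710898983}{990188080} \approx -0.71794$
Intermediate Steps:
$Y = -78$
$y{\left(E,R \right)} = \frac{3}{-3 + \frac{14 + 2 R}{-157 + E}}$ ($y{\left(E,R \right)} = \frac{3}{-3 + \frac{R + \left(R + 14\right)}{E - 157}} = \frac{3}{-3 + \frac{R + \left(14 + R\right)}{-157 + E}} = \frac{3}{-3 + \frac{14 + 2 R}{-157 + E}}$)
$x{\left(g \right)} = 2 + \frac{1}{-78 + g}$ ($x{\left(g \right)} = 2 + \frac{1}{g - 78} = 2 + \frac{1}{-78 + g}$)
$\frac{x{\left(218 \right)} - 32345}{y{\left(105,72 \right)} + \left(20828 - -24222\right)} = \frac{\frac{-155 + 2 \cdot 218}{-78 + 218} - 32345}{\frac{3 \left(-157 + 105\right)}{485 - 315 + 2 \cdot 72} + \left(20828 - -24222\right)} = \frac{\frac{-155 + 436}{140} - 32345}{3 \frac{1}{485 - 315 + 144} \left(-52\right) + \left(20828 + 24222\right)} = \frac{\frac{1}{140} \cdot 281 - 32345}{3 \cdot \frac{1}{314} \left(-52\right) + 45050} = \frac{\frac{281}{140} - 32345}{3 \cdot \frac{1}{314} \left(-52\right) + 45050} = - \frac{4528019}{140 \left(- \frac{78}{157} + 45050\right)} = - \frac{4528019}{140 \cdot \frac{7072772}{157}} = \left(- \frac{4528019}{140}\right) \frac{157}{7072772} = - \frac{710898983}{990188080}$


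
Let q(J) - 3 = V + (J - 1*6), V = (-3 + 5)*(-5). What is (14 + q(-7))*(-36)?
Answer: 216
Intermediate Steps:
V = -10 (V = 2*(-5) = -10)
q(J) = -13 + J (q(J) = 3 + (-10 + (J - 1*6)) = 3 + (-10 + (J - 6)) = 3 + (-10 + (-6 + J)) = 3 + (-16 + J) = -13 + J)
(14 + q(-7))*(-36) = (14 + (-13 - 7))*(-36) = (14 - 20)*(-36) = -6*(-36) = 216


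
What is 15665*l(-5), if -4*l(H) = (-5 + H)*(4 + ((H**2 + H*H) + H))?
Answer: 3837925/2 ≈ 1.9190e+6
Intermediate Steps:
l(H) = -(-5 + H)*(4 + H + 2*H**2)/4 (l(H) = -(-5 + H)*(4 + ((H**2 + H*H) + H))/4 = -(-5 + H)*(4 + ((H**2 + H**2) + H))/4 = -(-5 + H)*(4 + (2*H**2 + H))/4 = -(-5 + H)*(4 + (H + 2*H**2))/4 = -(-5 + H)*(4 + H + 2*H**2)/4)
15665*l(-5) = 15665*(5 - 1/2*(-5)**3 + (1/4)*(-5) + (9/4)*(-5)**2) = 15665*(5 - 1/2*(-125) - 5/4 + (9/4)*25) = 15665*(5 + 125/2 - 5/4 + 225/4) = 15665*(245/2) = 3837925/2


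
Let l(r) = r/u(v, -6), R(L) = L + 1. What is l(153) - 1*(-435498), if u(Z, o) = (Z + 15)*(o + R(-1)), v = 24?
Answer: 11322931/26 ≈ 4.3550e+5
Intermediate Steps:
R(L) = 1 + L
u(Z, o) = o*(15 + Z) (u(Z, o) = (Z + 15)*(o + (1 - 1)) = (15 + Z)*(o + 0) = (15 + Z)*o = o*(15 + Z))
l(r) = -r/234 (l(r) = r/((-6*(15 + 24))) = r/((-6*39)) = r/(-234) = r*(-1/234) = -r/234)
l(153) - 1*(-435498) = -1/234*153 - 1*(-435498) = -17/26 + 435498 = 11322931/26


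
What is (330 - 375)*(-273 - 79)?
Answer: 15840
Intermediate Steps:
(330 - 375)*(-273 - 79) = -45*(-352) = 15840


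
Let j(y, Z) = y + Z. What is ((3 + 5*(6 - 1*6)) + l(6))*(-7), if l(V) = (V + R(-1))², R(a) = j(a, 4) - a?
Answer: -721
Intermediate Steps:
j(y, Z) = Z + y
R(a) = 4 (R(a) = (4 + a) - a = 4)
l(V) = (4 + V)² (l(V) = (V + 4)² = (4 + V)²)
((3 + 5*(6 - 1*6)) + l(6))*(-7) = ((3 + 5*(6 - 1*6)) + (4 + 6)²)*(-7) = ((3 + 5*(6 - 6)) + 10²)*(-7) = ((3 + 5*0) + 100)*(-7) = ((3 + 0) + 100)*(-7) = (3 + 100)*(-7) = 103*(-7) = -721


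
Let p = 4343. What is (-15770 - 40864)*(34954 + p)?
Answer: -2225546298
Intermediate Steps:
(-15770 - 40864)*(34954 + p) = (-15770 - 40864)*(34954 + 4343) = -56634*39297 = -2225546298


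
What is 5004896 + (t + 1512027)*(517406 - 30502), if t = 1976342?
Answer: 1698505824472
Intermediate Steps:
5004896 + (t + 1512027)*(517406 - 30502) = 5004896 + (1976342 + 1512027)*(517406 - 30502) = 5004896 + 3488369*486904 = 5004896 + 1698500819576 = 1698505824472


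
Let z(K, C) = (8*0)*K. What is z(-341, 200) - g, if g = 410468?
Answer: -410468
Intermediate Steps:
z(K, C) = 0 (z(K, C) = 0*K = 0)
z(-341, 200) - g = 0 - 1*410468 = 0 - 410468 = -410468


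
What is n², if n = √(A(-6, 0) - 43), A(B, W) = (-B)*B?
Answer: -79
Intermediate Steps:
A(B, W) = -B²
n = I*√79 (n = √(-1*(-6)² - 43) = √(-1*36 - 43) = √(-36 - 43) = √(-79) = I*√79 ≈ 8.8882*I)
n² = (I*√79)² = -79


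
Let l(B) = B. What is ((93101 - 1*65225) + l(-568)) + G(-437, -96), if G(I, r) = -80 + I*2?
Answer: 26354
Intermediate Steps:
G(I, r) = -80 + 2*I
((93101 - 1*65225) + l(-568)) + G(-437, -96) = ((93101 - 1*65225) - 568) + (-80 + 2*(-437)) = ((93101 - 65225) - 568) + (-80 - 874) = (27876 - 568) - 954 = 27308 - 954 = 26354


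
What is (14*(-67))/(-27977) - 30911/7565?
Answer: -857701077/211646005 ≈ -4.0525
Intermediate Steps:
(14*(-67))/(-27977) - 30911/7565 = -938*(-1/27977) - 30911*1/7565 = 938/27977 - 30911/7565 = -857701077/211646005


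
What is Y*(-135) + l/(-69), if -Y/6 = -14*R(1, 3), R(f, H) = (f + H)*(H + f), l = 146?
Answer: -12519506/69 ≈ -1.8144e+5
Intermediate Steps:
R(f, H) = (H + f)**2 (R(f, H) = (H + f)*(H + f) = (H + f)**2)
Y = 1344 (Y = -(-84)*(3 + 1)**2 = -(-84)*4**2 = -(-84)*16 = -6*(-224) = 1344)
Y*(-135) + l/(-69) = 1344*(-135) + 146/(-69) = -181440 + 146*(-1/69) = -181440 - 146/69 = -12519506/69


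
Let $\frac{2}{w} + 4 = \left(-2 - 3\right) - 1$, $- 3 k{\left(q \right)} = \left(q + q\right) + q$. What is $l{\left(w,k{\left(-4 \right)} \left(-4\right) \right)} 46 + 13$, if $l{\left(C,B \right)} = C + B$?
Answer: $- \frac{3661}{5} \approx -732.2$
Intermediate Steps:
$k{\left(q \right)} = - q$ ($k{\left(q \right)} = - \frac{\left(q + q\right) + q}{3} = - \frac{2 q + q}{3} = - \frac{3 q}{3} = - q$)
$w = - \frac{1}{5}$ ($w = \frac{2}{-4 - 6} = \frac{2}{-10} = 2 \left(- \frac{1}{10}\right) = - \frac{1}{5} \approx -0.2$)
$l{\left(C,B \right)} = B + C$
$l{\left(w,k{\left(-4 \right)} \left(-4\right) \right)} 46 + 13 = \left(\left(-1\right) \left(-4\right) \left(-4\right) - \frac{1}{5}\right) 46 + 13 = \left(4 \left(-4\right) - \frac{1}{5}\right) 46 + 13 = \left(-16 - \frac{1}{5}\right) 46 + 13 = \left(- \frac{81}{5}\right) 46 + 13 = - \frac{3726}{5} + 13 = - \frac{3661}{5}$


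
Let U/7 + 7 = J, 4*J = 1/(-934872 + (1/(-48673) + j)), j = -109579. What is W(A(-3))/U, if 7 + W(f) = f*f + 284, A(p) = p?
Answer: -4473617590112/766458983955 ≈ -5.8367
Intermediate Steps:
W(f) = 277 + f**2 (W(f) = -7 + (f*f + 284) = -7 + (f**2 + 284) = -7 + (284 + f**2) = 277 + f**2)
J = -48673/203346254096 (J = 1/(4*(-934872 + (1/(-48673) - 109579))) = 1/(4*(-934872 + (-1/48673 - 109579))) = 1/(4*(-934872 - 5333538668/48673)) = 1/(4*(-50836563524/48673)) = (1/4)*(-48673/50836563524) = -48673/203346254096 ≈ -2.3936e-7)
U = -9963966791415/203346254096 (U = -49 + 7*(-48673/203346254096) = -49 - 340711/203346254096 = -9963966791415/203346254096 ≈ -49.000)
W(A(-3))/U = (277 + (-3)**2)/(-9963966791415/203346254096) = (277 + 9)*(-203346254096/9963966791415) = 286*(-203346254096/9963966791415) = -4473617590112/766458983955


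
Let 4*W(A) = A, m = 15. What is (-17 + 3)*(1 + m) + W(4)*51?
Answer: -173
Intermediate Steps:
W(A) = A/4
(-17 + 3)*(1 + m) + W(4)*51 = (-17 + 3)*(1 + 15) + ((¼)*4)*51 = -14*16 + 1*51 = -224 + 51 = -173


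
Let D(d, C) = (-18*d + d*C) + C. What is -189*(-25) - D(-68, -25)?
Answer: 1826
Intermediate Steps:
D(d, C) = C - 18*d + C*d (D(d, C) = (-18*d + C*d) + C = C - 18*d + C*d)
-189*(-25) - D(-68, -25) = -189*(-25) - (-25 - 18*(-68) - 25*(-68)) = 4725 - (-25 + 1224 + 1700) = 4725 - 1*2899 = 4725 - 2899 = 1826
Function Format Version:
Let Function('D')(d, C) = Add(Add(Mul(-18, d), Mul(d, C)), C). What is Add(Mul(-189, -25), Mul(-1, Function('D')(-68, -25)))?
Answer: 1826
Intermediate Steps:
Function('D')(d, C) = Add(C, Mul(-18, d), Mul(C, d)) (Function('D')(d, C) = Add(Add(Mul(-18, d), Mul(C, d)), C) = Add(C, Mul(-18, d), Mul(C, d)))
Add(Mul(-189, -25), Mul(-1, Function('D')(-68, -25))) = Add(Mul(-189, -25), Mul(-1, Add(-25, Mul(-18, -68), Mul(-25, -68)))) = Add(4725, Mul(-1, Add(-25, 1224, 1700))) = Add(4725, Mul(-1, 2899)) = Add(4725, -2899) = 1826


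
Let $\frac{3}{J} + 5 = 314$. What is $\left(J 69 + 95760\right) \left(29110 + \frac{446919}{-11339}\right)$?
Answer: $\frac{6594866640003}{2369} \approx 2.7838 \cdot 10^{9}$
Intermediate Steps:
$J = \frac{1}{103}$ ($J = \frac{3}{-5 + 314} = \frac{3}{309} = 3 \cdot \frac{1}{309} = \frac{1}{103} \approx 0.0097087$)
$\left(J 69 + 95760\right) \left(29110 + \frac{446919}{-11339}\right) = \left(\frac{1}{103} \cdot 69 + 95760\right) \left(29110 + \frac{446919}{-11339}\right) = \left(\frac{69}{103} + 95760\right) \left(29110 + 446919 \left(- \frac{1}{11339}\right)\right) = \frac{9863349 \left(29110 - \frac{15411}{391}\right)}{103} = \frac{9863349}{103} \cdot \frac{11366599}{391} = \frac{6594866640003}{2369}$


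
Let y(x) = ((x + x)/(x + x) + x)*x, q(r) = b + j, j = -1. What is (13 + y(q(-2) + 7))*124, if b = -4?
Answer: 2356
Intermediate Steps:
q(r) = -5 (q(r) = -4 - 1 = -5)
y(x) = x*(1 + x) (y(x) = ((2*x)/((2*x)) + x)*x = ((2*x)*(1/(2*x)) + x)*x = (1 + x)*x = x*(1 + x))
(13 + y(q(-2) + 7))*124 = (13 + (-5 + 7)*(1 + (-5 + 7)))*124 = (13 + 2*(1 + 2))*124 = (13 + 2*3)*124 = (13 + 6)*124 = 19*124 = 2356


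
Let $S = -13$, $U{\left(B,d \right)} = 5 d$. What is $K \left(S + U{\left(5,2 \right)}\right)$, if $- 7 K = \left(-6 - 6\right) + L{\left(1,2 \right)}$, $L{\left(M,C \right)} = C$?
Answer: $- \frac{30}{7} \approx -4.2857$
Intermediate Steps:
$K = \frac{10}{7}$ ($K = - \frac{\left(-6 - 6\right) + 2}{7} = - \frac{-12 + 2}{7} = \left(- \frac{1}{7}\right) \left(-10\right) = \frac{10}{7} \approx 1.4286$)
$K \left(S + U{\left(5,2 \right)}\right) = \frac{10 \left(-13 + 5 \cdot 2\right)}{7} = \frac{10 \left(-13 + 10\right)}{7} = \frac{10}{7} \left(-3\right) = - \frac{30}{7}$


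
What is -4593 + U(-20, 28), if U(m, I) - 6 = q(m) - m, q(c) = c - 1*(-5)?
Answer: -4582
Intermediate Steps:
q(c) = 5 + c (q(c) = c + 5 = 5 + c)
U(m, I) = 11 (U(m, I) = 6 + ((5 + m) - m) = 6 + 5 = 11)
-4593 + U(-20, 28) = -4593 + 11 = -4582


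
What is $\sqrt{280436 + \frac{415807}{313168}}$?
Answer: $\frac{3 \sqrt{361054210115}}{3404} \approx 529.56$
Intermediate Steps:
$\sqrt{280436 + \frac{415807}{313168}} = \sqrt{\frac{87823997055}{313168}} = \frac{3 \sqrt{361054210115}}{3404}$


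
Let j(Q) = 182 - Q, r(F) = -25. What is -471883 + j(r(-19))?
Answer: -471676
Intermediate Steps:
-471883 + j(r(-19)) = -471883 + (182 - 1*(-25)) = -471883 + (182 + 25) = -471883 + 207 = -471676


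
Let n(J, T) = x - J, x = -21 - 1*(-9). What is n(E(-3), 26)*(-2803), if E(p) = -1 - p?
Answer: 39242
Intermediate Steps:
x = -12 (x = -21 + 9 = -12)
n(J, T) = -12 - J
n(E(-3), 26)*(-2803) = (-12 - (-1 - 1*(-3)))*(-2803) = (-12 - (-1 + 3))*(-2803) = (-12 - 1*2)*(-2803) = (-12 - 2)*(-2803) = -14*(-2803) = 39242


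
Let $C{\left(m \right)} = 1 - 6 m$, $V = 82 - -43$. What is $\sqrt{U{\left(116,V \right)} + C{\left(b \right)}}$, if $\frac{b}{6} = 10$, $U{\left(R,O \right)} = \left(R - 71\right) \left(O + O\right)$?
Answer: $\sqrt{10891} \approx 104.36$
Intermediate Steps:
$V = 125$ ($V = 82 + 43 = 125$)
$U{\left(R,O \right)} = 2 O \left(-71 + R\right)$ ($U{\left(R,O \right)} = \left(-71 + R\right) 2 O = 2 O \left(-71 + R\right)$)
$b = 60$ ($b = 6 \cdot 10 = 60$)
$\sqrt{U{\left(116,V \right)} + C{\left(b \right)}} = \sqrt{2 \cdot 125 \left(-71 + 116\right) + \left(1 - 360\right)} = \sqrt{2 \cdot 125 \cdot 45 + \left(1 - 360\right)} = \sqrt{11250 - 359} = \sqrt{10891}$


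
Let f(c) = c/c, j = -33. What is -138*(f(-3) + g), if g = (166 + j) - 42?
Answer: -12696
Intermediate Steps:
g = 91 (g = (166 - 33) - 42 = 133 - 42 = 91)
f(c) = 1
-138*(f(-3) + g) = -138*(1 + 91) = -138*92 = -12696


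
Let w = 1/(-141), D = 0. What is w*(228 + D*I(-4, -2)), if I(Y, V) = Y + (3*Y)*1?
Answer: -76/47 ≈ -1.6170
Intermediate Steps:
w = -1/141 ≈ -0.0070922
I(Y, V) = 4*Y (I(Y, V) = Y + 3*Y = 4*Y)
w*(228 + D*I(-4, -2)) = -(228 + 0*(4*(-4)))/141 = -(228 + 0*(-16))/141 = -(228 + 0)/141 = -1/141*228 = -76/47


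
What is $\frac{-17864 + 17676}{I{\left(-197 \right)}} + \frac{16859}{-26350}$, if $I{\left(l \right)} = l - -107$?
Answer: $\frac{343649}{237150} \approx 1.4491$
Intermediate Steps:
$I{\left(l \right)} = 107 + l$ ($I{\left(l \right)} = l + 107 = 107 + l$)
$\frac{-17864 + 17676}{I{\left(-197 \right)}} + \frac{16859}{-26350} = \frac{-17864 + 17676}{107 - 197} + \frac{16859}{-26350} = - \frac{188}{-90} + 16859 \left(- \frac{1}{26350}\right) = \left(-188\right) \left(- \frac{1}{90}\right) - \frac{16859}{26350} = \frac{94}{45} - \frac{16859}{26350} = \frac{343649}{237150}$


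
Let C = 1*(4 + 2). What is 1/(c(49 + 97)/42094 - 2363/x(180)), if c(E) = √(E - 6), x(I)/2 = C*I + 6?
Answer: -2273547042215124/2473476658436281 - 99290990448*√35/2473476658436281 ≈ -0.91941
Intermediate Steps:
C = 6 (C = 1*6 = 6)
x(I) = 12 + 12*I (x(I) = 2*(6*I + 6) = 2*(6 + 6*I) = 12 + 12*I)
c(E) = √(-6 + E)
1/(c(49 + 97)/42094 - 2363/x(180)) = 1/(√(-6 + (49 + 97))/42094 - 2363/(12 + 12*180)) = 1/(√(-6 + 146)*(1/42094) - 2363/(12 + 2160)) = 1/(√140*(1/42094) - 2363/2172) = 1/((2*√35)*(1/42094) - 2363*1/2172) = 1/(√35/21047 - 2363/2172) = 1/(-2363/2172 + √35/21047)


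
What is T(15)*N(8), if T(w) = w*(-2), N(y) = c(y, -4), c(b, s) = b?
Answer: -240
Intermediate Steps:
N(y) = y
T(w) = -2*w
T(15)*N(8) = -2*15*8 = -30*8 = -240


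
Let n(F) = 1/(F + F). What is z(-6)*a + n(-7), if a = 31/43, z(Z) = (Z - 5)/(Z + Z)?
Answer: 2129/3612 ≈ 0.58942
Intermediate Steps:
z(Z) = (-5 + Z)/(2*Z) (z(Z) = (-5 + Z)/((2*Z)) = (-5 + Z)*(1/(2*Z)) = (-5 + Z)/(2*Z))
n(F) = 1/(2*F)
a = 31/43 (a = 31*(1/43) = 31/43 ≈ 0.72093)
z(-6)*a + n(-7) = ((1/2)*(-5 - 6)/(-6))*(31/43) + (1/2)/(-7) = ((1/2)*(-1/6)*(-11))*(31/43) + (1/2)*(-1/7) = (11/12)*(31/43) - 1/14 = 341/516 - 1/14 = 2129/3612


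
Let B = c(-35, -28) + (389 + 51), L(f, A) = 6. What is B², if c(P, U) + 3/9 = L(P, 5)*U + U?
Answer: 534361/9 ≈ 59373.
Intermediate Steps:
c(P, U) = -⅓ + 7*U (c(P, U) = -⅓ + (6*U + U) = -⅓ + 7*U)
B = 731/3 (B = (-⅓ + 7*(-28)) + (389 + 51) = (-⅓ - 196) + 440 = -589/3 + 440 = 731/3 ≈ 243.67)
B² = (731/3)² = 534361/9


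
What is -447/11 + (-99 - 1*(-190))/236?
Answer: -104491/2596 ≈ -40.251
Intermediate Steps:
-447/11 + (-99 - 1*(-190))/236 = -447*1/11 + (-99 + 190)*(1/236) = -447/11 + 91*(1/236) = -447/11 + 91/236 = -104491/2596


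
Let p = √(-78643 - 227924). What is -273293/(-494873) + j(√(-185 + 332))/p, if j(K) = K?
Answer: 273293/494873 - 7*I*√102189/102189 ≈ 0.55225 - 0.021898*I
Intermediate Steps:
p = 3*I*√34063 (p = √(-306567) = 3*I*√34063 ≈ 553.68*I)
-273293/(-494873) + j(√(-185 + 332))/p = -273293/(-494873) + √(-185 + 332)/((3*I*√34063)) = -273293*(-1/494873) + √147*(-I*√34063/102189) = 273293/494873 + (7*√3)*(-I*√34063/102189) = 273293/494873 - 7*I*√102189/102189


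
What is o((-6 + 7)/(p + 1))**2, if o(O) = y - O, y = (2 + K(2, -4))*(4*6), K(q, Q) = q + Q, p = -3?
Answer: 1/4 ≈ 0.25000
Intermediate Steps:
K(q, Q) = Q + q
y = 0 (y = (2 + (-4 + 2))*(4*6) = (2 - 2)*24 = 0*24 = 0)
o(O) = -O (o(O) = 0 - O = -O)
o((-6 + 7)/(p + 1))**2 = (-(-6 + 7)/(-3 + 1))**2 = (-1/(-2))**2 = (-(-1)/2)**2 = (-1*(-1/2))**2 = (1/2)**2 = 1/4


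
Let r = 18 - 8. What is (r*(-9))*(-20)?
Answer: 1800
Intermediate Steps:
r = 10
(r*(-9))*(-20) = (10*(-9))*(-20) = -90*(-20) = 1800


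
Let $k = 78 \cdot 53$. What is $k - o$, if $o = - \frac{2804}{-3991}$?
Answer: $\frac{16495990}{3991} \approx 4133.3$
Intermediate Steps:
$o = \frac{2804}{3991}$ ($o = \left(-2804\right) \left(- \frac{1}{3991}\right) = \frac{2804}{3991} \approx 0.70258$)
$k = 4134$
$k - o = 4134 - \frac{2804}{3991} = \frac{16495990}{3991}$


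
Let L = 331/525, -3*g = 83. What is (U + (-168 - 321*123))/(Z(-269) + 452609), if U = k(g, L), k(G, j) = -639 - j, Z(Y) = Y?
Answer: -21152581/237478500 ≈ -0.089072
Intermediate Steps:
g = -83/3 (g = -1/3*83 = -83/3 ≈ -27.667)
L = 331/525 (L = 331*(1/525) = 331/525 ≈ 0.63048)
U = -335806/525 (U = -639 - 1*331/525 = -639 - 331/525 = -335806/525 ≈ -639.63)
(U + (-168 - 321*123))/(Z(-269) + 452609) = (-335806/525 + (-168 - 321*123))/(-269 + 452609) = (-335806/525 + (-168 - 39483))/452340 = (-335806/525 - 39651)*(1/452340) = -21152581/525*1/452340 = -21152581/237478500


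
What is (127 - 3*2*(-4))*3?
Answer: 453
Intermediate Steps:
(127 - 3*2*(-4))*3 = (127 - 6*(-4))*3 = (127 + 24)*3 = 151*3 = 453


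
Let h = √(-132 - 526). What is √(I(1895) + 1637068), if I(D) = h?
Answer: √(1637068 + I*√658) ≈ 1279.5 + 0.01*I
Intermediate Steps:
h = I*√658 (h = √(-658) = I*√658 ≈ 25.652*I)
I(D) = I*√658
√(I(1895) + 1637068) = √(I*√658 + 1637068) = √(1637068 + I*√658)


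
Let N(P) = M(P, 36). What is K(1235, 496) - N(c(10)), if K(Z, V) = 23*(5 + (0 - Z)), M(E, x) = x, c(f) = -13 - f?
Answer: -28326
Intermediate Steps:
N(P) = 36
K(Z, V) = 115 - 23*Z (K(Z, V) = 23*(5 - Z) = 115 - 23*Z)
K(1235, 496) - N(c(10)) = (115 - 23*1235) - 1*36 = (115 - 28405) - 36 = -28290 - 36 = -28326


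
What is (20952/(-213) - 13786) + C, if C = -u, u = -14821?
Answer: 66501/71 ≈ 936.63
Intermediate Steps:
C = 14821 (C = -1*(-14821) = 14821)
(20952/(-213) - 13786) + C = (20952/(-213) - 13786) + 14821 = (20952*(-1/213) - 13786) + 14821 = (-6984/71 - 13786) + 14821 = -985790/71 + 14821 = 66501/71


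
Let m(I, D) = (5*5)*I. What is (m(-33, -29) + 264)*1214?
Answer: -681054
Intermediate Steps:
m(I, D) = 25*I
(m(-33, -29) + 264)*1214 = (25*(-33) + 264)*1214 = (-825 + 264)*1214 = -561*1214 = -681054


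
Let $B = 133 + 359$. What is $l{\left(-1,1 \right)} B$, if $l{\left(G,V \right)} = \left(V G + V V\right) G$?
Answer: $0$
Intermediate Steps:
$B = 492$
$l{\left(G,V \right)} = G \left(V^{2} + G V\right)$ ($l{\left(G,V \right)} = \left(G V + V^{2}\right) G = \left(V^{2} + G V\right) G = G \left(V^{2} + G V\right)$)
$l{\left(-1,1 \right)} B = \left(-1\right) 1 \left(-1 + 1\right) 492 = \left(-1\right) 1 \cdot 0 \cdot 492 = 0 \cdot 492 = 0$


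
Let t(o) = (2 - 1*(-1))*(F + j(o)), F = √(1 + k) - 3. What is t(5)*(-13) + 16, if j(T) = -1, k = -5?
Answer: 172 - 78*I ≈ 172.0 - 78.0*I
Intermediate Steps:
F = -3 + 2*I (F = √(1 - 5) - 3 = √(-4) - 3 = 2*I - 3 = -3 + 2*I ≈ -3.0 + 2.0*I)
t(o) = -12 + 6*I (t(o) = (2 - 1*(-1))*((-3 + 2*I) - 1) = (2 + 1)*(-4 + 2*I) = 3*(-4 + 2*I) = -12 + 6*I)
t(5)*(-13) + 16 = (-12 + 6*I)*(-13) + 16 = (156 - 78*I) + 16 = 172 - 78*I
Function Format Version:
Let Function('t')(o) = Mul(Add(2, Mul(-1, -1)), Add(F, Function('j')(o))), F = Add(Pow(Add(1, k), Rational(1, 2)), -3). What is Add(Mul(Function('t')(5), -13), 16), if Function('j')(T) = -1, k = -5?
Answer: Add(172, Mul(-78, I)) ≈ Add(172.00, Mul(-78.000, I))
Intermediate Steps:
F = Add(-3, Mul(2, I)) (F = Add(Pow(Add(1, -5), Rational(1, 2)), -3) = Add(Pow(-4, Rational(1, 2)), -3) = Add(Mul(2, I), -3) = Add(-3, Mul(2, I)) ≈ Add(-3.0000, Mul(2.0000, I)))
Function('t')(o) = Add(-12, Mul(6, I)) (Function('t')(o) = Mul(Add(2, Mul(-1, -1)), Add(Add(-3, Mul(2, I)), -1)) = Mul(Add(2, 1), Add(-4, Mul(2, I))) = Mul(3, Add(-4, Mul(2, I))) = Add(-12, Mul(6, I)))
Add(Mul(Function('t')(5), -13), 16) = Add(Mul(Add(-12, Mul(6, I)), -13), 16) = Add(Add(156, Mul(-78, I)), 16) = Add(172, Mul(-78, I))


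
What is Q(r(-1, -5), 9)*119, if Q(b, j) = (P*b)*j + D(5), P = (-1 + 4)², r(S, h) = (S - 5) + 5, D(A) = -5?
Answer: -10234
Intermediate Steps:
r(S, h) = S (r(S, h) = (-5 + S) + 5 = S)
P = 9 (P = 3² = 9)
Q(b, j) = -5 + 9*b*j (Q(b, j) = (9*b)*j - 5 = 9*b*j - 5 = -5 + 9*b*j)
Q(r(-1, -5), 9)*119 = (-5 + 9*(-1)*9)*119 = (-5 - 81)*119 = -86*119 = -10234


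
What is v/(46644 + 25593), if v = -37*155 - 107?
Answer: -5842/72237 ≈ -0.080873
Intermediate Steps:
v = -5842 (v = -5735 - 107 = -5842)
v/(46644 + 25593) = -5842/(46644 + 25593) = -5842/72237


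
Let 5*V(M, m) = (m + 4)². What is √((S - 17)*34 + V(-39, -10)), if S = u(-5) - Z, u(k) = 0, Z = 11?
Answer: 2*I*√5905/5 ≈ 30.738*I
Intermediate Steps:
V(M, m) = (4 + m)²/5 (V(M, m) = (m + 4)²/5 = (4 + m)²/5)
S = -11 (S = 0 - 1*11 = 0 - 11 = -11)
√((S - 17)*34 + V(-39, -10)) = √((-11 - 17)*34 + (4 - 10)²/5) = √(-28*34 + (⅕)*(-6)²) = √(-952 + (⅕)*36) = √(-952 + 36/5) = √(-4724/5) = 2*I*√5905/5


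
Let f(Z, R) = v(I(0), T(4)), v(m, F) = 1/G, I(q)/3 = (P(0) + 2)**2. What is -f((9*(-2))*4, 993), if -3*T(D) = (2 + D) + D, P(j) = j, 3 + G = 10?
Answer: -1/7 ≈ -0.14286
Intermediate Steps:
G = 7 (G = -3 + 10 = 7)
I(q) = 12 (I(q) = 3*(0 + 2)**2 = 3*2**2 = 3*4 = 12)
T(D) = -2/3 - 2*D/3 (T(D) = -((2 + D) + D)/3 = -(2 + 2*D)/3 = -2/3 - 2*D/3)
v(m, F) = 1/7
f(Z, R) = 1/7
-f((9*(-2))*4, 993) = -1*1/7 = -1/7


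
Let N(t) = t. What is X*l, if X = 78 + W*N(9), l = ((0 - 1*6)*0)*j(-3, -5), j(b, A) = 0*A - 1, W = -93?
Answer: 0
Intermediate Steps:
j(b, A) = -1 (j(b, A) = 0 - 1 = -1)
l = 0 (l = ((0 - 1*6)*0)*(-1) = ((0 - 6)*0)*(-1) = -6*0*(-1) = 0*(-1) = 0)
X = -759 (X = 78 - 93*9 = 78 - 837 = -759)
X*l = -759*0 = 0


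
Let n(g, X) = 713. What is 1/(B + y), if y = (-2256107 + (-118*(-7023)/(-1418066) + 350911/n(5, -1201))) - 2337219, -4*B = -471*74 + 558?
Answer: -21980023/100762149537882 ≈ -2.1814e-7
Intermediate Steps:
B = 8574 (B = -(-471*74 + 558)/4 = -(-34854 + 558)/4 = -1/4*(-34296) = 8574)
y = -100950606255084/21980023 (y = (-2256107 + (-118*(-7023)/(-1418066) + 350911/713)) - 2337219 = (-2256107 + (828714*(-1/1418066) + 350911*(1/713))) - 2337219 = (-2256107 + (-414357/709033 + 15257/31)) - 2337219 = (-2256107 + 10804871414/21980023) - 2337219 = -49578478879047/21980023 - 2337219 = -100950606255084/21980023 ≈ -4.5928e+6)
1/(B + y) = 1/(8574 - 100950606255084/21980023) = 1/(-100762149537882/21980023) = -21980023/100762149537882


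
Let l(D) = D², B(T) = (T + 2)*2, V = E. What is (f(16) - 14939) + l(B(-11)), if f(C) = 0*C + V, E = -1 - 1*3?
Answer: -14619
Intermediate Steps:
E = -4 (E = -1 - 3 = -4)
V = -4
B(T) = 4 + 2*T (B(T) = (2 + T)*2 = 4 + 2*T)
f(C) = -4 (f(C) = 0*C - 4 = 0 - 4 = -4)
(f(16) - 14939) + l(B(-11)) = (-4 - 14939) + (4 + 2*(-11))² = -14943 + (4 - 22)² = -14943 + (-18)² = -14943 + 324 = -14619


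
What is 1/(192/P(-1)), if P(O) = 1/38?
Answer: 1/7296 ≈ 0.00013706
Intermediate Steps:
P(O) = 1/38
1/(192/P(-1)) = 1/(192/(1/38)) = 1/(192*38) = 1/7296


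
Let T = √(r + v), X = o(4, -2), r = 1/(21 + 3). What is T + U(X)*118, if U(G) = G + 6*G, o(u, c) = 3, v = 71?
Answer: 2478 + √10230/12 ≈ 2486.4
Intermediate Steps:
r = 1/24 ≈ 0.041667
X = 3
U(G) = 7*G
T = √10230/12 (T = √(1/24 + 71) = √(1705/24) = √10230/12 ≈ 8.4286)
T + U(X)*118 = √10230/12 + (7*3)*118 = √10230/12 + 21*118 = √10230/12 + 2478 = 2478 + √10230/12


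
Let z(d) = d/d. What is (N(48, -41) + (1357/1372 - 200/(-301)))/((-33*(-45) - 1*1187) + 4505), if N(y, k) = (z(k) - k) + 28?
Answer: 4227271/283357788 ≈ 0.014918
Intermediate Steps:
z(d) = 1
N(y, k) = 29 - k (N(y, k) = (1 - k) + 28 = 29 - k)
(N(48, -41) + (1357/1372 - 200/(-301)))/((-33*(-45) - 1*1187) + 4505) = ((29 - 1*(-41)) + (1357/1372 - 200/(-301)))/((-33*(-45) - 1*1187) + 4505) = ((29 + 41) + (1357*(1/1372) - 200*(-1/301)))/((1485 - 1187) + 4505) = (70 + (1357/1372 + 200/301))/(298 + 4505) = (70 + 97551/58996)/4803 = (4227271/58996)*(1/4803) = 4227271/283357788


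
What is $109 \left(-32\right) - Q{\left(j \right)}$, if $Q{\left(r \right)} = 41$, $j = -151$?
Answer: $-3529$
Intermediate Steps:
$109 \left(-32\right) - Q{\left(j \right)} = 109 \left(-32\right) - 41 = -3488 - 41 = -3529$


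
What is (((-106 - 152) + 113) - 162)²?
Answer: 94249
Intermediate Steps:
(((-106 - 152) + 113) - 162)² = ((-258 + 113) - 162)² = (-145 - 162)² = (-307)² = 94249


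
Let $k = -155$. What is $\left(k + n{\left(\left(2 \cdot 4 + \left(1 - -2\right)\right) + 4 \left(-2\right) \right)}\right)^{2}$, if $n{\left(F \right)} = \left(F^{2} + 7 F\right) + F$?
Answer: $14884$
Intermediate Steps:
$n{\left(F \right)} = F^{2} + 8 F$
$\left(k + n{\left(\left(2 \cdot 4 + \left(1 - -2\right)\right) + 4 \left(-2\right) \right)}\right)^{2} = \left(-155 + \left(\left(2 \cdot 4 + \left(1 - -2\right)\right) + 4 \left(-2\right)\right) \left(8 + \left(\left(2 \cdot 4 + \left(1 - -2\right)\right) + 4 \left(-2\right)\right)\right)\right)^{2} = \left(-155 + \left(\left(8 + \left(1 + 2\right)\right) - 8\right) \left(8 + \left(\left(8 + \left(1 + 2\right)\right) - 8\right)\right)\right)^{2} = \left(-155 + \left(\left(8 + 3\right) - 8\right) \left(8 + \left(\left(8 + 3\right) - 8\right)\right)\right)^{2} = \left(-155 + \left(11 - 8\right) \left(8 + \left(11 - 8\right)\right)\right)^{2} = \left(-155 + 3 \left(8 + 3\right)\right)^{2} = \left(-155 + 3 \cdot 11\right)^{2} = \left(-155 + 33\right)^{2} = \left(-122\right)^{2} = 14884$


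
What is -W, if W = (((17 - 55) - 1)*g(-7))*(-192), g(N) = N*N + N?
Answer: -314496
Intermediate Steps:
g(N) = N + N**2 (g(N) = N**2 + N = N + N**2)
W = 314496 (W = (((17 - 55) - 1)*(-7*(1 - 7)))*(-192) = ((-38 - 1)*(-7*(-6)))*(-192) = -39*42*(-192) = -1638*(-192) = 314496)
-W = -1*314496 = -314496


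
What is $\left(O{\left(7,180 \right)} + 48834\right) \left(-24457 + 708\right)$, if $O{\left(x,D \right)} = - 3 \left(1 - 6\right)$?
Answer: $-1160114901$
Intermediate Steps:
$O{\left(x,D \right)} = 15$ ($O{\left(x,D \right)} = \left(-3\right) \left(-5\right) = 15$)
$\left(O{\left(7,180 \right)} + 48834\right) \left(-24457 + 708\right) = \left(15 + 48834\right) \left(-24457 + 708\right) = 48849 \left(-23749\right) = -1160114901$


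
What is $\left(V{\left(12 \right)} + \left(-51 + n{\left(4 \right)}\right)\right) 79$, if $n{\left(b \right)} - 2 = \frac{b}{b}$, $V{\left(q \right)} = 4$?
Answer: $-3476$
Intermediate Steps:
$n{\left(b \right)} = 3$ ($n{\left(b \right)} = 2 + \frac{b}{b} = 2 + 1 = 3$)
$\left(V{\left(12 \right)} + \left(-51 + n{\left(4 \right)}\right)\right) 79 = \left(4 + \left(-51 + 3\right)\right) 79 = \left(4 - 48\right) 79 = \left(-44\right) 79 = -3476$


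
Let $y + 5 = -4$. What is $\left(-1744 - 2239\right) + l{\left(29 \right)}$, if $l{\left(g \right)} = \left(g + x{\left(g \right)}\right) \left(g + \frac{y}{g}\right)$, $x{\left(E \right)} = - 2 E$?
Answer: $-4815$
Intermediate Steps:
$y = -9$ ($y = -5 - 4 = -9$)
$l{\left(g \right)} = - g \left(g - \frac{9}{g}\right)$ ($l{\left(g \right)} = \left(g - 2 g\right) \left(g - \frac{9}{g}\right) = - g \left(g - \frac{9}{g}\right)$)
$\left(-1744 - 2239\right) + l{\left(29 \right)} = \left(-1744 - 2239\right) + \left(9 - 29^{2}\right) = -3983 + \left(9 - 841\right) = -3983 - 832 = -4815$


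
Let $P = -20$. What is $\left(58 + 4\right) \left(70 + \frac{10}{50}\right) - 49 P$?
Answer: $\frac{26662}{5} \approx 5332.4$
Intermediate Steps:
$\left(58 + 4\right) \left(70 + \frac{10}{50}\right) - 49 P = \left(58 + 4\right) \left(70 + \frac{10}{50}\right) - -980 = 62 \left(70 + 10 \cdot \frac{1}{50}\right) + 980 = 62 \left(70 + \frac{1}{5}\right) + 980 = 62 \cdot \frac{351}{5} + 980 = \frac{21762}{5} + 980 = \frac{26662}{5}$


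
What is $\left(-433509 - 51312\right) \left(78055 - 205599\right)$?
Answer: $61836009624$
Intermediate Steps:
$\left(-433509 - 51312\right) \left(78055 - 205599\right) = \left(-484821\right) \left(-127544\right) = 61836009624$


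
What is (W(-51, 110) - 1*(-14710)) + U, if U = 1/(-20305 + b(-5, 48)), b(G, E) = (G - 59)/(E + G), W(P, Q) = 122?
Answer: 12950990885/873179 ≈ 14832.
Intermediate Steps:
b(G, E) = (-59 + G)/(E + G)
U = -43/873179 (U = 1/(-20305 + (-59 - 5)/(48 - 5)) = 1/(-20305 - 64/43) = 1/(-873179/43) = -43/873179 ≈ -4.9245e-5)
(W(-51, 110) - 1*(-14710)) + U = (122 - 1*(-14710)) - 43/873179 = (122 + 14710) - 43/873179 = 14832 - 43/873179 = 12950990885/873179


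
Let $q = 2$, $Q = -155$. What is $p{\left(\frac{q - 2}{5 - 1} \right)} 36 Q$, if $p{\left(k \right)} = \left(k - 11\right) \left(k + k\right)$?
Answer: $0$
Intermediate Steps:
$p{\left(k \right)} = 2 k \left(-11 + k\right)$ ($p{\left(k \right)} = \left(k - 11\right) 2 k = \left(-11 + k\right) 2 k = 2 k \left(-11 + k\right)$)
$p{\left(\frac{q - 2}{5 - 1} \right)} 36 Q = 2 \frac{2 - 2}{5 - 1} \left(-11 + \frac{2 - 2}{5 - 1}\right) 36 \left(-155\right) = 2 \cdot \frac{0}{4} \left(-11 + \frac{0}{4}\right) 36 \left(-155\right) = 2 \cdot 0 \cdot \frac{1}{4} \left(-11 + 0 \cdot \frac{1}{4}\right) 36 \left(-155\right) = 2 \cdot 0 \left(-11 + 0\right) 36 \left(-155\right) = 2 \cdot 0 \left(-11\right) 36 \left(-155\right) = 0 \cdot 36 \left(-155\right) = 0 \left(-155\right) = 0$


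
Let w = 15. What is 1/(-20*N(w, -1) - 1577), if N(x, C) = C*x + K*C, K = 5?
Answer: -1/1177 ≈ -0.00084962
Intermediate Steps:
N(x, C) = 5*C + C*x (N(x, C) = C*x + 5*C = 5*C + C*x)
1/(-20*N(w, -1) - 1577) = 1/(-(-20)*(5 + 15) - 1577) = 1/(-(-20)*20 - 1577) = 1/(-20*(-20) - 1577) = 1/(400 - 1577) = 1/(-1177) = -1/1177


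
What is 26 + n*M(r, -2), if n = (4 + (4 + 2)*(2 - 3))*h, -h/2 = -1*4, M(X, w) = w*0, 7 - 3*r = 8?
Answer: 26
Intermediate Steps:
r = -⅓ (r = 7/3 - ⅓*8 = 7/3 - 8/3 = -⅓ ≈ -0.33333)
M(X, w) = 0
h = 8 (h = -(-2)*4 = -2*(-4) = 8)
n = -16 (n = (4 + (4 + 2)*(2 - 3))*8 = (4 + 6*(-1))*8 = (4 - 6)*8 = -2*8 = -16)
26 + n*M(r, -2) = 26 - 16*0 = 26 + 0 = 26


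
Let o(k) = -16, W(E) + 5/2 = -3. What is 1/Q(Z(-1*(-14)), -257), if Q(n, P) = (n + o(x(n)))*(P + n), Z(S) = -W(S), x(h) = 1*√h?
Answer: 4/10563 ≈ 0.00037868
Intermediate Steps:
W(E) = -11/2 (W(E) = -5/2 - 3 = -11/2)
x(h) = √h
Z(S) = 11/2 (Z(S) = -1*(-11/2) = 11/2)
Q(n, P) = (-16 + n)*(P + n) (Q(n, P) = (n - 16)*(P + n) = (-16 + n)*(P + n))
1/Q(Z(-1*(-14)), -257) = 1/((11/2)² - 16*(-257) - 16*11/2 - 257*11/2) = 1/(121/4 + 4112 - 88 - 2827/2) = 1/(10563/4) = 4/10563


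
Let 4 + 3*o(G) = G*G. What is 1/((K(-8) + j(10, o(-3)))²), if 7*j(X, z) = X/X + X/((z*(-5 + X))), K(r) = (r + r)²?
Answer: 1225/80478841 ≈ 1.5221e-5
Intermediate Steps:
K(r) = 4*r² (K(r) = (2*r)² = 4*r²)
o(G) = -4/3 + G²/3 (o(G) = -4/3 + (G*G)/3 = -4/3 + G²/3)
j(X, z) = ⅐ + X/(7*z*(-5 + X)) (j(X, z) = (X/X + X/((z*(-5 + X))))/7 = (1 + X*(1/(z*(-5 + X))))/7 = (1 + X/(z*(-5 + X)))/7 = ⅐ + X/(7*z*(-5 + X)))
1/((K(-8) + j(10, o(-3)))²) = 1/((4*(-8)² + (10 - 5*(-4/3 + (⅓)*(-3)²) + 10*(-4/3 + (⅓)*(-3)²))/(7*(-4/3 + (⅓)*(-3)²)*(-5 + 10)))²) = 1/((4*64 + (⅐)*(10 - 5*(-4/3 + (⅓)*9) + 10*(-4/3 + (⅓)*9))/((-4/3 + (⅓)*9)*5))²) = 1/((256 + (⅐)*(⅕)*(10 - 5*(-4/3 + 3) + 10*(-4/3 + 3))/(-4/3 + 3))²) = 1/((256 + (⅐)*(⅕)*(10 - 5*5/3 + 10*(5/3))/(5/3))²) = 1/((256 + (⅐)*(⅗)*(⅕)*(10 - 25/3 + 50/3))²) = 1/((256 + (⅐)*(⅗)*(⅕)*(55/3))²) = 1/((256 + 11/35)²) = 1/((8971/35)²) = 1/(80478841/1225) = 1225/80478841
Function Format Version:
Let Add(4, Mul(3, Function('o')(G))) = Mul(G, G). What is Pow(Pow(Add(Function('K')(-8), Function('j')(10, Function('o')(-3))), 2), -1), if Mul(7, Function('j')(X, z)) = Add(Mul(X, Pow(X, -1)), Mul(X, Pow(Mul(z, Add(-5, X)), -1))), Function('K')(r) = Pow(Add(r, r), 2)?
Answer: Rational(1225, 80478841) ≈ 1.5221e-5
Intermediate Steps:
Function('K')(r) = Mul(4, Pow(r, 2)) (Function('K')(r) = Pow(Mul(2, r), 2) = Mul(4, Pow(r, 2)))
Function('o')(G) = Add(Rational(-4, 3), Mul(Rational(1, 3), Pow(G, 2))) (Function('o')(G) = Add(Rational(-4, 3), Mul(Rational(1, 3), Mul(G, G))) = Add(Rational(-4, 3), Mul(Rational(1, 3), Pow(G, 2))))
Function('j')(X, z) = Add(Rational(1, 7), Mul(Rational(1, 7), X, Pow(z, -1), Pow(Add(-5, X), -1))) (Function('j')(X, z) = Mul(Rational(1, 7), Add(Mul(X, Pow(X, -1)), Mul(X, Pow(Mul(z, Add(-5, X)), -1)))) = Mul(Rational(1, 7), Add(1, Mul(X, Mul(Pow(z, -1), Pow(Add(-5, X), -1))))) = Mul(Rational(1, 7), Add(1, Mul(X, Pow(z, -1), Pow(Add(-5, X), -1)))) = Add(Rational(1, 7), Mul(Rational(1, 7), X, Pow(z, -1), Pow(Add(-5, X), -1))))
Pow(Pow(Add(Function('K')(-8), Function('j')(10, Function('o')(-3))), 2), -1) = Pow(Pow(Add(Mul(4, Pow(-8, 2)), Mul(Rational(1, 7), Pow(Add(Rational(-4, 3), Mul(Rational(1, 3), Pow(-3, 2))), -1), Pow(Add(-5, 10), -1), Add(10, Mul(-5, Add(Rational(-4, 3), Mul(Rational(1, 3), Pow(-3, 2)))), Mul(10, Add(Rational(-4, 3), Mul(Rational(1, 3), Pow(-3, 2))))))), 2), -1) = Pow(Pow(Add(Mul(4, 64), Mul(Rational(1, 7), Pow(Add(Rational(-4, 3), Mul(Rational(1, 3), 9)), -1), Pow(5, -1), Add(10, Mul(-5, Add(Rational(-4, 3), Mul(Rational(1, 3), 9))), Mul(10, Add(Rational(-4, 3), Mul(Rational(1, 3), 9)))))), 2), -1) = Pow(Pow(Add(256, Mul(Rational(1, 7), Pow(Add(Rational(-4, 3), 3), -1), Rational(1, 5), Add(10, Mul(-5, Add(Rational(-4, 3), 3)), Mul(10, Add(Rational(-4, 3), 3))))), 2), -1) = Pow(Pow(Add(256, Mul(Rational(1, 7), Pow(Rational(5, 3), -1), Rational(1, 5), Add(10, Mul(-5, Rational(5, 3)), Mul(10, Rational(5, 3))))), 2), -1) = Pow(Pow(Add(256, Mul(Rational(1, 7), Rational(3, 5), Rational(1, 5), Add(10, Rational(-25, 3), Rational(50, 3)))), 2), -1) = Pow(Pow(Add(256, Mul(Rational(1, 7), Rational(3, 5), Rational(1, 5), Rational(55, 3))), 2), -1) = Pow(Pow(Add(256, Rational(11, 35)), 2), -1) = Pow(Pow(Rational(8971, 35), 2), -1) = Pow(Rational(80478841, 1225), -1) = Rational(1225, 80478841)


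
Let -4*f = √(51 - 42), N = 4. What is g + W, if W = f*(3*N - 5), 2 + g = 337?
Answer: 1319/4 ≈ 329.75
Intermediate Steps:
g = 335 (g = -2 + 337 = 335)
f = -¾ (f = -√(51 - 42)/4 = -√9/4 = -¼*3 = -¾ ≈ -0.75000)
W = -21/4 (W = -3*(3*4 - 5)/4 = -3*(12 - 5)/4 = -¾*7 = -21/4 ≈ -5.2500)
g + W = 335 - 21/4 = 1319/4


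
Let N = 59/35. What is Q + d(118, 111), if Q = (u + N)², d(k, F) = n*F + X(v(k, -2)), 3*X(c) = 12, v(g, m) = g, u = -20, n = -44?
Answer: -5567119/1225 ≈ -4544.6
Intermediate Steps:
X(c) = 4 (X(c) = (⅓)*12 = 4)
N = 59/35 (N = 59*(1/35) = 59/35 ≈ 1.6857)
d(k, F) = 4 - 44*F (d(k, F) = -44*F + 4 = 4 - 44*F)
Q = 410881/1225 (Q = (-20 + 59/35)² = (-641/35)² = 410881/1225 ≈ 335.41)
Q + d(118, 111) = 410881/1225 + (4 - 44*111) = 410881/1225 + (4 - 4884) = 410881/1225 - 4880 = -5567119/1225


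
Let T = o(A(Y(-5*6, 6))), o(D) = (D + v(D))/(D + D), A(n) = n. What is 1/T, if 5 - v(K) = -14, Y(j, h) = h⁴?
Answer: 2592/1315 ≈ 1.9711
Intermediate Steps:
v(K) = 19 (v(K) = 5 - 1*(-14) = 5 + 14 = 19)
o(D) = (19 + D)/(2*D) (o(D) = (D + 19)/(D + D) = (19 + D)/((2*D)) = (19 + D)*(1/(2*D)) = (19 + D)/(2*D))
T = 1315/2592 (T = (19 + 6⁴)/(2*(6⁴)) = (½)*(19 + 1296)/1296 = (½)*(1/1296)*1315 = 1315/2592 ≈ 0.50733)
1/T = 1/(1315/2592) = 2592/1315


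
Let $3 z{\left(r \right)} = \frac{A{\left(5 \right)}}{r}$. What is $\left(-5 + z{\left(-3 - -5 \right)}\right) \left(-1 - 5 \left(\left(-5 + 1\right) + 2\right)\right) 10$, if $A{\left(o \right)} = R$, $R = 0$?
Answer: $-450$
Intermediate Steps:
$A{\left(o \right)} = 0$
$z{\left(r \right)} = 0$ ($z{\left(r \right)} = \frac{0 \frac{1}{r}}{3} = \frac{1}{3} \cdot 0 = 0$)
$\left(-5 + z{\left(-3 - -5 \right)}\right) \left(-1 - 5 \left(\left(-5 + 1\right) + 2\right)\right) 10 = \left(-5 + 0\right) \left(-1 - 5 \left(\left(-5 + 1\right) + 2\right)\right) 10 = - 5 \left(-1 - 5 \left(-4 + 2\right)\right) 10 = - 5 \left(-1 - -10\right) 10 = - 5 \left(-1 + 10\right) 10 = \left(-5\right) 9 \cdot 10 = \left(-45\right) 10 = -450$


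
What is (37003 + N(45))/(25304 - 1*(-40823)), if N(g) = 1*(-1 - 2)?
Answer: 37000/66127 ≈ 0.55953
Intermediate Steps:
N(g) = -3 (N(g) = 1*(-3) = -3)
(37003 + N(45))/(25304 - 1*(-40823)) = (37003 - 3)/(25304 - 1*(-40823)) = 37000/(25304 + 40823) = 37000/66127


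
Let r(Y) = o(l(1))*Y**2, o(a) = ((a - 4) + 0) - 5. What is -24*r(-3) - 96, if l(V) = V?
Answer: 1632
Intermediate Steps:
o(a) = -9 + a (o(a) = ((-4 + a) + 0) - 5 = (-4 + a) - 5 = -9 + a)
r(Y) = -8*Y**2 (r(Y) = (-9 + 1)*Y**2 = -8*Y**2)
-24*r(-3) - 96 = -(-192)*(-3)**2 - 96 = -(-192)*9 - 96 = -24*(-72) - 96 = 1728 - 96 = 1632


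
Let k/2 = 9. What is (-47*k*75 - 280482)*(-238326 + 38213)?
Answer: 68825264316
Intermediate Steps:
k = 18 (k = 2*9 = 18)
(-47*k*75 - 280482)*(-238326 + 38213) = (-47*18*75 - 280482)*(-238326 + 38213) = (-846*75 - 280482)*(-200113) = (-63450 - 280482)*(-200113) = -343932*(-200113) = 68825264316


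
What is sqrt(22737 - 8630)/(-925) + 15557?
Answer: 15557 - sqrt(14107)/925 ≈ 15557.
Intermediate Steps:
sqrt(22737 - 8630)/(-925) + 15557 = sqrt(14107)*(-1/925) + 15557 = -sqrt(14107)/925 + 15557 = 15557 - sqrt(14107)/925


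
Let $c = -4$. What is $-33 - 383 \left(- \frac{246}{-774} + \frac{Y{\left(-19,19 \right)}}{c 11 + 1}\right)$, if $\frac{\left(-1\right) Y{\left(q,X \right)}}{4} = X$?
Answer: $- \frac{107284}{129} \approx -831.66$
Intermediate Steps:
$Y{\left(q,X \right)} = - 4 X$
$-33 - 383 \left(- \frac{246}{-774} + \frac{Y{\left(-19,19 \right)}}{c 11 + 1}\right) = -33 - 383 \left(- \frac{246}{-774} + \frac{\left(-4\right) 19}{\left(-4\right) 11 + 1}\right) = -33 - 383 \left(\left(-246\right) \left(- \frac{1}{774}\right) - \frac{76}{-44 + 1}\right) = -33 - 383 \left(\frac{41}{129} - \frac{76}{-43}\right) = -33 - 383 \left(\frac{41}{129} - - \frac{76}{43}\right) = -33 - 383 \left(\frac{41}{129} + \frac{76}{43}\right) = -33 - \frac{103027}{129} = - \frac{107284}{129}$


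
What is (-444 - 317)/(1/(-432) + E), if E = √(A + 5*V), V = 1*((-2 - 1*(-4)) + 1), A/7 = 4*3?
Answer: -328752/18475775 - 426062592*√11/18475775 ≈ -76.501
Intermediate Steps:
A = 84 (A = 7*(4*3) = 7*12 = 84)
V = 3 (V = 1*((-2 + 4) + 1) = 1*(2 + 1) = 1*3 = 3)
E = 3*√11 (E = √(84 + 5*3) = √(84 + 15) = √99 = 3*√11 ≈ 9.9499)
(-444 - 317)/(1/(-432) + E) = (-444 - 317)/(1/(-432) + 3*√11) = -761/(-1/432 + 3*√11)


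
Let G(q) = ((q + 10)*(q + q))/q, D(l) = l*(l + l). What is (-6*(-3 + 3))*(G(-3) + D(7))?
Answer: 0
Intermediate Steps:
D(l) = 2*l**2 (D(l) = l*(2*l) = 2*l**2)
G(q) = 20 + 2*q (G(q) = ((10 + q)*(2*q))/q = (2*q*(10 + q))/q = 20 + 2*q)
(-6*(-3 + 3))*(G(-3) + D(7)) = (-6*(-3 + 3))*((20 + 2*(-3)) + 2*7**2) = (-6*0)*((20 - 6) + 2*49) = 0*(14 + 98) = 0*112 = 0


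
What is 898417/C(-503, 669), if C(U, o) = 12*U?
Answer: -898417/6036 ≈ -148.84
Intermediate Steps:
898417/C(-503, 669) = 898417/((12*(-503))) = 898417/(-6036) = 898417*(-1/6036) = -898417/6036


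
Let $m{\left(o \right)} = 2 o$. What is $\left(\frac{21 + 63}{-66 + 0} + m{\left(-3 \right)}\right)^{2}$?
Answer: $\frac{6400}{121} \approx 52.893$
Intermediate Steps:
$\left(\frac{21 + 63}{-66 + 0} + m{\left(-3 \right)}\right)^{2} = \left(\frac{21 + 63}{-66 + 0} + 2 \left(-3\right)\right)^{2} = \left(\frac{84}{-66} - 6\right)^{2} = \left(84 \left(- \frac{1}{66}\right) - 6\right)^{2} = \left(- \frac{14}{11} - 6\right)^{2} = \left(- \frac{80}{11}\right)^{2} = \frac{6400}{121}$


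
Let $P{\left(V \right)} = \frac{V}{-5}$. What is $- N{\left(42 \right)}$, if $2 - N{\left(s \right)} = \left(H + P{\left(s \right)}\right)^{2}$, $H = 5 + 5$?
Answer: $\frac{14}{25} \approx 0.56$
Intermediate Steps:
$H = 10$
$P{\left(V \right)} = - \frac{V}{5}$ ($P{\left(V \right)} = V \left(- \frac{1}{5}\right) = - \frac{V}{5}$)
$N{\left(s \right)} = 2 - \left(10 - \frac{s}{5}\right)^{2}$
$- N{\left(42 \right)} = - (2 - \frac{\left(-50 + 42\right)^{2}}{25}) = - (2 - \frac{\left(-8\right)^{2}}{25}) = - (2 - \frac{64}{25}) = \left(-1\right) \left(- \frac{14}{25}\right) = \frac{14}{25}$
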